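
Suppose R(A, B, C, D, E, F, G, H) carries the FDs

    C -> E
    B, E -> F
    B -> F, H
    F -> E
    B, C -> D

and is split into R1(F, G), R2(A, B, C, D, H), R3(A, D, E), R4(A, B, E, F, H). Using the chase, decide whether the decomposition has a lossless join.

Chase test. Columns are A, B, C, D, E, F, G, H; row i has aⱼ where attribute j ∈ Ri, else bᵢⱼ.
Initial tableau (one row per fragment):
  row 1: b11 b12 b13 b14 b15 a6 a7 b18
  row 2: a1 a2 a3 a4 b25 b26 b27 a8
  row 3: a1 b32 b33 a4 a5 b36 b37 b38
  row 4: a1 a2 b43 b44 a5 a6 b47 a8
Rows 2 and 4 agree on B; apply B→F, H and equate their F, H entries.
Rows 1 and 2 agree on F; apply F→E and equate their E entries.
Rows 1 and 4 agree on F; apply F→E and equate their E entries.
No row becomes fully distinguished — the join is lossy.

No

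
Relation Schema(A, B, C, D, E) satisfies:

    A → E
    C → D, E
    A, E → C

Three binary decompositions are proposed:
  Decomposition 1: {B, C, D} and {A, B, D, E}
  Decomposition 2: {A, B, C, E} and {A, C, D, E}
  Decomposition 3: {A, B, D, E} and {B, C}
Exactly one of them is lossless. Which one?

Decomposition 1: common = {B, D}, closure = {B, D} → lossy.
Decomposition 2: common = {A, C, E}, closure = {A, C, D, E} → lossless.
Decomposition 3: common = {B}, closure = {B} → lossy.

Decomposition 2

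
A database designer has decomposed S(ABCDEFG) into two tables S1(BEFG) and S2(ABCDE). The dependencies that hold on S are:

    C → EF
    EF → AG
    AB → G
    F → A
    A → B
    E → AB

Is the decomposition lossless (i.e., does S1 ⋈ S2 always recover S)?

Common attributes: S1 ∩ S2 = {BE}.
Closure of {BE}: E → AB applies, adding A; AB → G applies, adding G. So (BE)⁺ = {ABEG}.
The closure contains neither all of S1 = {BEFG} nor all of S2 = {ABCDE}, so the common attributes are not a superkey of either fragment. The join is lossy.

No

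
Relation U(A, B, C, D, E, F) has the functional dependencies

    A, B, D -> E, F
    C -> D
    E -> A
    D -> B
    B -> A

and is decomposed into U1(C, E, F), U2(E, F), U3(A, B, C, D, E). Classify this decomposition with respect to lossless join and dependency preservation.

Lossless test (chase): Rows 1 and 3 agree on C; apply C→D and equate their D entries. Rows 1 and 2 agree on E; apply E→A and equate their A entries. Rows 1 and 3 agree on E; apply E→A and equate their A entries. Rows 1 and 3 agree on D; apply D→B and equate their B entries. Rows 1 and 3 agree on A, B, D; apply A, B, D→E, F and equate their E, F entries. Row 1 is now all distinguished symbols — the join is lossless.
Dependency preservation: the restricted closure of {A, B, D} across the fragments never reaches {E, F}, so A, B, D → E, F cannot be enforced without a join — not preserved.

lossless but not dependency-preserving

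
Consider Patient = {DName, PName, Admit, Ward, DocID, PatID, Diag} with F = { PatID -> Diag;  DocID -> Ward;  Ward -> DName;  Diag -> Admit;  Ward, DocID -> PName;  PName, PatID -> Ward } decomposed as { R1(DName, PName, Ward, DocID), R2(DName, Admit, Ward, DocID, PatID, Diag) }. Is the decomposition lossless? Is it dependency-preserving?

Lossless test: (DName, Ward, DocID)⁺ = {DName, PName, Ward, DocID}, which contains all of one fragment — lossless.
Dependency preservation: the restricted closure of {PName, PatID} across the fragments never reaches {Ward}, so PName, PatID → Ward cannot be enforced without a join — not preserved.

lossless but not dependency-preserving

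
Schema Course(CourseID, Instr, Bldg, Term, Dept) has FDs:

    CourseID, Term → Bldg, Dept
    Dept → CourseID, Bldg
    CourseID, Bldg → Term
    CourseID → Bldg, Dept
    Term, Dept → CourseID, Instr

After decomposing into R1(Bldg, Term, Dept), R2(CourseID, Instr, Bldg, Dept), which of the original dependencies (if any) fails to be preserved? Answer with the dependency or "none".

CourseID, Term → Bldg, Dept: restricted closure across fragments reaches Bldg, Dept.
Dept → CourseID, Bldg lies within R2.
CourseID, Bldg → Term: restricted closure across fragments reaches Term.
CourseID → Bldg, Dept lies within R2.
Term, Dept → CourseID, Instr: restricted closure across fragments reaches CourseID, Instr.
Every dependency is enforceable on the fragments, so the decomposition is dependency-preserving.

none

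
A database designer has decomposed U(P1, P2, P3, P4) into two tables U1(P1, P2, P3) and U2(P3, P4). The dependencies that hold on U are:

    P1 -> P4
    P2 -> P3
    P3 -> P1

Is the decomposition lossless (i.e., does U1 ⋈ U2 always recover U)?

Yes

Common attributes: U1 ∩ U2 = {P3}.
Closure of {P3}: P3 → P1 applies, adding P1; P1 → P4 applies, adding P4. So (P3)⁺ = {P1, P3, P4}.
This closure contains every attribute of U2, so U1 ∩ U2 → U2. The join is lossless.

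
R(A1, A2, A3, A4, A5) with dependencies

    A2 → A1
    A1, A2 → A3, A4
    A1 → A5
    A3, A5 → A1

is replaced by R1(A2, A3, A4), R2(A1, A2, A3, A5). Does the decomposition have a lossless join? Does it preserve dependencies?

lossless and dependency-preserving

Lossless test: (A2, A3)⁺ = {A1, A2, A3, A4, A5}, which contains all of one fragment — lossless.
Dependency preservation: A1, A2 → A3, A4 is not contained in any single fragment, but the restricted closure of its left-hand side across the fragments still reaches the right-hand side; the remaining FDs each lie inside some fragment. All dependencies are preserved.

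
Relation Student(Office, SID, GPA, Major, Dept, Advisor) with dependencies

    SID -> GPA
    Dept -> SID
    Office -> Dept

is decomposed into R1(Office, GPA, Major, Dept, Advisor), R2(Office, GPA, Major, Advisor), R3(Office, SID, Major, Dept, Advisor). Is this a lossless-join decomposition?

Yes

Chase test. Columns are Office, SID, GPA, Major, Dept, Advisor; row i has aⱼ where attribute j ∈ Ri, else bᵢⱼ.
Initial tableau (one row per fragment):
  row 1: a1 b12 a3 a4 a5 a6
  row 2: a1 b22 a3 a4 b25 a6
  row 3: a1 a2 b33 a4 a5 a6
Rows 1 and 3 agree on Dept; apply Dept→SID and equate their SID entries.
Rows 1 and 2 agree on Office; apply Office→Dept and equate their Dept entries.
Rows 1 and 3 agree on SID; apply SID→GPA and equate their GPA entries.
Rows 1 and 2 agree on Dept; apply Dept→SID and equate their SID entries.
Row 1 is now all distinguished symbols — the join is lossless.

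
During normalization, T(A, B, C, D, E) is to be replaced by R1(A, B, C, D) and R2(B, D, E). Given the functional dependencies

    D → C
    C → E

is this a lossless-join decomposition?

Common attributes: R1 ∩ R2 = {B, D}.
Closure of {B, D}: D → C applies, adding C; C → E applies, adding E. So (B, D)⁺ = {B, C, D, E}.
This closure contains every attribute of R2, so R1 ∩ R2 → R2. The join is lossless.

Yes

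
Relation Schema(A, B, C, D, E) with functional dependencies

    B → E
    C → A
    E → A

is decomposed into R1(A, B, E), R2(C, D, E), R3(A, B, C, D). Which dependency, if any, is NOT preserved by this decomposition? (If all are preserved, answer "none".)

B → E lies within R1.
C → A lies within R3.
E → A lies within R1.
Every dependency is enforceable on the fragments, so the decomposition is dependency-preserving.

none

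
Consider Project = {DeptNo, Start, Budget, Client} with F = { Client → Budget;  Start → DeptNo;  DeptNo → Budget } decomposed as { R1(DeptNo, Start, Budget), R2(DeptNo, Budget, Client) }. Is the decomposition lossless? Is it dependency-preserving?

lossy but dependency-preserving

Lossless test: (DeptNo, Budget)⁺ = {DeptNo, Budget}, which is a superkey of neither fragment — lossy.
Dependency preservation: every FD's attributes lie within a single fragment, so each can be enforced locally — preserved.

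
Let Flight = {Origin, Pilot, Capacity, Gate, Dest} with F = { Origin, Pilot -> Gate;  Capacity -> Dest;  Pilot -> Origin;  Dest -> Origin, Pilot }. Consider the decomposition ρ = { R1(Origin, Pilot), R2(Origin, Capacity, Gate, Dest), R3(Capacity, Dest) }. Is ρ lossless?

Chase test. Columns are Origin, Pilot, Capacity, Gate, Dest; row i has aⱼ where attribute j ∈ Ri, else bᵢⱼ.
Initial tableau (one row per fragment):
  row 1: a1 a2 b13 b14 b15
  row 2: a1 b22 a3 a4 a5
  row 3: b31 b32 a3 b34 a5
Rows 2 and 3 agree on Dest; apply Dest→Origin, Pilot and equate their Origin, Pilot entries.
Rows 2 and 3 agree on Origin, Pilot; apply Origin, Pilot→Gate and equate their Gate entries.
No row becomes fully distinguished — the join is lossy.

No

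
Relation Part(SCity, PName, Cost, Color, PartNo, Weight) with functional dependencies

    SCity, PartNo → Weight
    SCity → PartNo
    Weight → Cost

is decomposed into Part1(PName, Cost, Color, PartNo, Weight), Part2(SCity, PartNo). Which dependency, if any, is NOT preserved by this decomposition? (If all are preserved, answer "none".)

Check SCity, PartNo → Weight: no single fragment contains all of {SCity, PartNo, Weight}, and the restricted closure of {SCity, PartNo} across the fragments never reaches {Weight}.
SCity → PartNo is preserved.
Weight → Cost is preserved.

SCity, PartNo → Weight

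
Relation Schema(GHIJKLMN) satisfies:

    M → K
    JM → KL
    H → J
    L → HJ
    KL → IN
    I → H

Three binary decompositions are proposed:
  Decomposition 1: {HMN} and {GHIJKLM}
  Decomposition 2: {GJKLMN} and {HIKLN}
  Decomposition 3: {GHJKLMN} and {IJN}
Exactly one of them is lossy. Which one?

Decomposition 1: common = {HM}, closure = {HIJKLMN} → lossless.
Decomposition 2: common = {KLN}, closure = {HIJKLN} → lossless.
Decomposition 3: common = {JN}, closure = {JN} → lossy.

Decomposition 3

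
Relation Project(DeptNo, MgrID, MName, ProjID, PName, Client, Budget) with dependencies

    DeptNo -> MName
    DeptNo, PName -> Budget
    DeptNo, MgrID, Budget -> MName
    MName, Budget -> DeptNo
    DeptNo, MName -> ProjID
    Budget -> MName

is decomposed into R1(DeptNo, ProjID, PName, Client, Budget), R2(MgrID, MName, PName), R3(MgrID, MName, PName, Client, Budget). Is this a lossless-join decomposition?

Yes

Chase test. Columns are DeptNo, MgrID, MName, ProjID, PName, Client, Budget; row i has aⱼ where attribute j ∈ Ri, else bᵢⱼ.
Initial tableau (one row per fragment):
  row 1: a1 b12 b13 a4 a5 a6 a7
  row 2: b21 a2 a3 b24 a5 b26 b27
  row 3: b31 a2 a3 b34 a5 a6 a7
Rows 1 and 3 agree on Budget; apply Budget→MName and equate their MName entries.
Rows 1 and 3 agree on MName, Budget; apply MName, Budget→DeptNo and equate their DeptNo entries.
Rows 1 and 3 agree on DeptNo, MName; apply DeptNo, MName→ProjID and equate their ProjID entries.
Row 3 is now all distinguished symbols — the join is lossless.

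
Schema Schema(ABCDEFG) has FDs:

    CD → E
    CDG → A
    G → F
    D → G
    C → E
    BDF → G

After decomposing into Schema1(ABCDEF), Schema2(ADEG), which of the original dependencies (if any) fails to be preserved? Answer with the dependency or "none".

G → F

Check G → F: no single fragment contains all of {FG}, and the restricted closure of {G} across the fragments never reaches {F}.
CD → E is preserved.
CDG → A is preserved.
D → G is preserved.
C → E is preserved.
BDF → G is preserved.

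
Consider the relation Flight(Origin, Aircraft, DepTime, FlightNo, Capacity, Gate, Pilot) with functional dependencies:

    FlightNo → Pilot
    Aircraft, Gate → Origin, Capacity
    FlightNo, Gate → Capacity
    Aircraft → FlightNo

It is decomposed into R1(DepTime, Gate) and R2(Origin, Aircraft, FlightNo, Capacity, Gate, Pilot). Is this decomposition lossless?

No

Common attributes: R1 ∩ R2 = {Gate}.
No dependency enlarges {Gate}, so (Gate)⁺ = {Gate}.
The closure contains neither all of R1 = {DepTime, Gate} nor all of R2 = {Origin, Aircraft, FlightNo, Capacity, Gate, Pilot}, so the common attributes are not a superkey of either fragment. The join is lossy.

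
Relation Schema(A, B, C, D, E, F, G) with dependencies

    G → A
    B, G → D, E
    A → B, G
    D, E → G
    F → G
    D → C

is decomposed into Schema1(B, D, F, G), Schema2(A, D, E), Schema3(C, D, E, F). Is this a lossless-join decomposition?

Chase test. Columns are A, B, C, D, E, F, G; row i has aⱼ where attribute j ∈ Schemai, else bᵢⱼ.
Initial tableau (one row per fragment):
  row 1: b11 a2 b13 a4 b15 a6 a7
  row 2: a1 b22 b23 a4 a5 b26 b27
  row 3: b31 b32 a3 a4 a5 a6 b37
Rows 2 and 3 agree on D, E; apply D, E→G and equate their G entries.
Rows 1 and 3 agree on F; apply F→G and equate their G entries.
Rows 1 and 2 agree on D; apply D→C and equate their C entries.
Rows 1 and 3 agree on D; apply D→C and equate their C entries.
Rows 1 and 2 agree on G; apply G→A and equate their A entries.
Rows 1 and 3 agree on G; apply G→A and equate their A entries.
Rows 1 and 2 agree on A; apply A→B, G and equate their B, G entries.
Rows 1 and 3 agree on A; apply A→B, G and equate their B, G entries.
Rows 1 and 2 agree on B, G; apply B, G→D, E and equate their D, E entries.
Row 1 is now all distinguished symbols — the join is lossless.

Yes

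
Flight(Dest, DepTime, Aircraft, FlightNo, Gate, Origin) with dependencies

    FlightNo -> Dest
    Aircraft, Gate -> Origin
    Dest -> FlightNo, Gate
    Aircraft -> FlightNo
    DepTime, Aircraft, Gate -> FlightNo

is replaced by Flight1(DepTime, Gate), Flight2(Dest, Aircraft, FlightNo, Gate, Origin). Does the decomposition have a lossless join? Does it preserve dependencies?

Lossless test: (Gate)⁺ = {Gate}, which is a superkey of neither fragment — lossy.
Dependency preservation: DepTime, Aircraft, Gate → FlightNo is not contained in any single fragment, but the restricted closure of its left-hand side across the fragments still reaches the right-hand side; the remaining FDs each lie inside some fragment. All dependencies are preserved.

lossy but dependency-preserving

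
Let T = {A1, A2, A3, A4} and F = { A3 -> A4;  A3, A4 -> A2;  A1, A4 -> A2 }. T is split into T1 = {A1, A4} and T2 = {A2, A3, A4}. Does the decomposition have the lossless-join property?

No

Common attributes: T1 ∩ T2 = {A4}.
No dependency enlarges {A4}, so (A4)⁺ = {A4}.
The closure contains neither all of T1 = {A1, A4} nor all of T2 = {A2, A3, A4}, so the common attributes are not a superkey of either fragment. The join is lossy.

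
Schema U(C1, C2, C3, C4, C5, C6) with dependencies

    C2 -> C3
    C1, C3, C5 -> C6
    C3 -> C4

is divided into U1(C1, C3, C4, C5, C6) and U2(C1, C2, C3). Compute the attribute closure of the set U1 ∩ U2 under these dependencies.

C1, C3, C4

U1 ∩ U2 = {C1, C3}.
C3 → C4 applies, adding C4
Closure: {C1, C3, C4}.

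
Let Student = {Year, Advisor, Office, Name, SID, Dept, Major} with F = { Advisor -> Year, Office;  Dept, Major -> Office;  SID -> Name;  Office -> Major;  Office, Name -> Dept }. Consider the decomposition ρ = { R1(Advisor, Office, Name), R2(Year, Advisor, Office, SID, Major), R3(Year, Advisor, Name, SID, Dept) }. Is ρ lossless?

Yes

Chase test. Columns are Year, Advisor, Office, Name, SID, Dept, Major; row i has aⱼ where attribute j ∈ Ri, else bᵢⱼ.
Initial tableau (one row per fragment):
  row 1: b11 a2 a3 a4 b15 b16 b17
  row 2: a1 a2 a3 b24 a5 b26 a7
  row 3: a1 a2 b33 a4 a5 a6 b37
Rows 1 and 2 agree on Advisor; apply Advisor→Year, Office and equate their Year, Office entries.
Rows 1 and 3 agree on Advisor; apply Advisor→Year, Office and equate their Year, Office entries.
Rows 2 and 3 agree on SID; apply SID→Name and equate their Name entries.
Rows 1 and 2 agree on Office; apply Office→Major and equate their Major entries.
Rows 1 and 3 agree on Office; apply Office→Major and equate their Major entries.
Rows 1 and 2 agree on Office, Name; apply Office, Name→Dept and equate their Dept entries.
Rows 1 and 3 agree on Office, Name; apply Office, Name→Dept and equate their Dept entries.
Row 2 is now all distinguished symbols — the join is lossless.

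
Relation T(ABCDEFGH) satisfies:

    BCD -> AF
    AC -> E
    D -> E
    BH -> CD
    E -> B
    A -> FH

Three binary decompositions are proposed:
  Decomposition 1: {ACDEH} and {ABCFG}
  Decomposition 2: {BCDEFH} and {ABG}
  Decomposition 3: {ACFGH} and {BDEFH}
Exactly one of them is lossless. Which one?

Decomposition 1: common = {AC}, closure = {ABCDEFH} → lossless.
Decomposition 2: common = {B}, closure = {B} → lossy.
Decomposition 3: common = {FH}, closure = {FH} → lossy.

Decomposition 1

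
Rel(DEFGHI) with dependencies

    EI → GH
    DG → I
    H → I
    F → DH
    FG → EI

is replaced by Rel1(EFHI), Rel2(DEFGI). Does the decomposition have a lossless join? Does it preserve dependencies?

lossless and dependency-preserving

Lossless test: (EFI)⁺ = {DEFGHI}, which contains all of one fragment — lossless.
Dependency preservation: EI → GH; F → DH are not contained in any single fragment, but the restricted closure of each left-hand side across the fragments still reaches the right-hand side; the remaining FDs each lie inside some fragment. All dependencies are preserved.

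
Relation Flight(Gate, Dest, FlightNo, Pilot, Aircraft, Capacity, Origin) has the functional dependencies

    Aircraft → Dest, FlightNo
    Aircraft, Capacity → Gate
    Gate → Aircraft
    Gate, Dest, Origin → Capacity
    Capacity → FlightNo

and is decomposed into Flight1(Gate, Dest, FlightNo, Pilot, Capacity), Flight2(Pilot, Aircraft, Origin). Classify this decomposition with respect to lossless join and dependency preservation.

Lossless test: (Pilot)⁺ = {Pilot}, which is a superkey of neither fragment — lossy.
Dependency preservation: the restricted closure of {Aircraft} across the fragments never reaches {Dest, FlightNo}, so Aircraft → Dest, FlightNo cannot be enforced without a join — not preserved.

lossy and not dependency-preserving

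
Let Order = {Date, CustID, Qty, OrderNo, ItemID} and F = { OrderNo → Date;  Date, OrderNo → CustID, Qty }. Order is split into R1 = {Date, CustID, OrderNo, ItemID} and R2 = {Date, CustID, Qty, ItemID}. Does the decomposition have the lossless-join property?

No

Common attributes: R1 ∩ R2 = {Date, CustID, ItemID}.
No dependency enlarges {Date, CustID, ItemID}, so (Date, CustID, ItemID)⁺ = {Date, CustID, ItemID}.
The closure contains neither all of R1 = {Date, CustID, OrderNo, ItemID} nor all of R2 = {Date, CustID, Qty, ItemID}, so the common attributes are not a superkey of either fragment. The join is lossy.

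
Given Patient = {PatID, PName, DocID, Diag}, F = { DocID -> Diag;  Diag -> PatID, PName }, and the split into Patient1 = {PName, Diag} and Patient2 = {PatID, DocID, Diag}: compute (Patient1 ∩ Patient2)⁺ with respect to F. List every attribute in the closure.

Patient1 ∩ Patient2 = {Diag}.
Diag → PatID, PName applies, adding PatID, PName
Closure: {PatID, PName, Diag}.

PatID, PName, Diag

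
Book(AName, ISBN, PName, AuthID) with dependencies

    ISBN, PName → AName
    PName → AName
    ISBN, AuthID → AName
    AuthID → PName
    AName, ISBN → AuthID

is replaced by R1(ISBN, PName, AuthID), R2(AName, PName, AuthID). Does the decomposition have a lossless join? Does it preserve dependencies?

lossless but not dependency-preserving

Lossless test: (PName, AuthID)⁺ = {AName, PName, AuthID}, which contains all of one fragment — lossless.
Dependency preservation: the restricted closure of {AName, ISBN} across the fragments never reaches {AuthID}, so AName, ISBN → AuthID cannot be enforced without a join — not preserved.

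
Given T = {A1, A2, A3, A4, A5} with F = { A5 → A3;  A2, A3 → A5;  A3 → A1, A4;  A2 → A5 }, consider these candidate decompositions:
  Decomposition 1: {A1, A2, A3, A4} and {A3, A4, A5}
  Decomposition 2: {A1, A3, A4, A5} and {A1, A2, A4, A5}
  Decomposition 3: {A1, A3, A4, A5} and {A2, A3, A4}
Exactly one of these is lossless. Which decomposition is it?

Decomposition 1: common = {A3, A4}, closure = {A1, A3, A4} → lossy.
Decomposition 2: common = {A1, A4, A5}, closure = {A1, A3, A4, A5} → lossless.
Decomposition 3: common = {A3, A4}, closure = {A1, A3, A4} → lossy.

Decomposition 2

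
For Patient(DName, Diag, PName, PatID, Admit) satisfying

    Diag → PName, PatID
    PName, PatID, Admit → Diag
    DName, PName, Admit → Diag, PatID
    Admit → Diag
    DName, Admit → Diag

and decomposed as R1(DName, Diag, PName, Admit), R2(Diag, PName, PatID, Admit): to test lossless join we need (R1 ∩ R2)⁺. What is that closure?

R1 ∩ R2 = {Diag, PName, Admit}.
Diag → PName, PatID applies, adding PatID
Closure: {Diag, PName, PatID, Admit}.

Diag, PName, PatID, Admit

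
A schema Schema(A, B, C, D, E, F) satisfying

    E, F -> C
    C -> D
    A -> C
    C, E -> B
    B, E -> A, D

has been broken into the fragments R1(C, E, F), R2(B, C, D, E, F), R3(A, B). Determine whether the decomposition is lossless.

No

Chase test. Columns are A, B, C, D, E, F; row i has aⱼ where attribute j ∈ Ri, else bᵢⱼ.
Initial tableau (one row per fragment):
  row 1: b11 b12 a3 b14 a5 a6
  row 2: b21 a2 a3 a4 a5 a6
  row 3: a1 a2 b33 b34 b35 b36
Rows 1 and 2 agree on C; apply C→D and equate their D entries.
Rows 1 and 2 agree on C, E; apply C, E→B and equate their B entries.
Rows 1 and 2 agree on B, E; apply B, E→A, D and equate their A, D entries.
No row becomes fully distinguished — the join is lossy.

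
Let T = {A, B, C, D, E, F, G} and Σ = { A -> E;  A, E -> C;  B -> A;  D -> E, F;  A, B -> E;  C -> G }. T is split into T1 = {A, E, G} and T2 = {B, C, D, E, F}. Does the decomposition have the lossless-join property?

No

Common attributes: T1 ∩ T2 = {E}.
No dependency enlarges {E}, so (E)⁺ = {E}.
The closure contains neither all of T1 = {A, E, G} nor all of T2 = {B, C, D, E, F}, so the common attributes are not a superkey of either fragment. The join is lossy.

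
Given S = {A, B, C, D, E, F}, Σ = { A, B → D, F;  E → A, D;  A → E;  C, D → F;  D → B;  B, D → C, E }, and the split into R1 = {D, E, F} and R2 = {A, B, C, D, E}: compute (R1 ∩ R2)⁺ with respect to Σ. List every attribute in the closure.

R1 ∩ R2 = {D, E}.
E → A, D applies, adding A
D → B applies, adding B
B, D → C, E applies, adding C
A, B → D, F applies, adding F
Closure: {A, B, C, D, E, F}.

A, B, C, D, E, F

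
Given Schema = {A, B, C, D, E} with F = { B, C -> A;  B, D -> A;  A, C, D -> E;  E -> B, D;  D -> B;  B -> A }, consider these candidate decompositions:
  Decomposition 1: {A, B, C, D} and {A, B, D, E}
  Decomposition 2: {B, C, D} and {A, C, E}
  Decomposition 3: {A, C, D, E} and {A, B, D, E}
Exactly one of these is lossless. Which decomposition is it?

Decomposition 1: common = {A, B, D}, closure = {A, B, D} → lossy.
Decomposition 2: common = {C}, closure = {C} → lossy.
Decomposition 3: common = {A, D, E}, closure = {A, B, D, E} → lossless.

Decomposition 3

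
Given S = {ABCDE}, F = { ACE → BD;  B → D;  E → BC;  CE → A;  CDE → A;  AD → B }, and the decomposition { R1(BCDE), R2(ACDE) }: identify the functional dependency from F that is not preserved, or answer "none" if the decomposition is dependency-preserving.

Check AD → B: no single fragment contains all of {ABD}, and the restricted closure of {AD} across the fragments never reaches {B}.
ACE → BD is preserved.
B → D is preserved.
E → BC is preserved.
CE → A is preserved.
CDE → A is preserved.

AD → B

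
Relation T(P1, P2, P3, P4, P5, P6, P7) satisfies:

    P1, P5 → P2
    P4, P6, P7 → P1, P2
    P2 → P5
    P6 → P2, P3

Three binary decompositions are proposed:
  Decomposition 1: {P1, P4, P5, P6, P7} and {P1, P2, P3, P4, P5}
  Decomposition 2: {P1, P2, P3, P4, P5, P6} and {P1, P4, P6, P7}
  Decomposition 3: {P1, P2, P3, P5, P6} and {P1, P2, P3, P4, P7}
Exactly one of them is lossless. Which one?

Decomposition 2

Decomposition 1: common = {P1, P4, P5}, closure = {P1, P2, P4, P5} → lossy.
Decomposition 2: common = {P1, P4, P6}, closure = {P1, P2, P3, P4, P5, P6} → lossless.
Decomposition 3: common = {P1, P2, P3}, closure = {P1, P2, P3, P5} → lossy.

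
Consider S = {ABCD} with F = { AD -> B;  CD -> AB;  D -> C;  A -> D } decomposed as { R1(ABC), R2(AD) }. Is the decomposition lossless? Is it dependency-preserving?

Lossless test: (A)⁺ = {ABCD}, which contains all of one fragment — lossless.
Dependency preservation: AD → B; CD → AB; D → C are not contained in any single fragment, but the restricted closure of each left-hand side across the fragments still reaches the right-hand side; the remaining FDs each lie inside some fragment. All dependencies are preserved.

lossless and dependency-preserving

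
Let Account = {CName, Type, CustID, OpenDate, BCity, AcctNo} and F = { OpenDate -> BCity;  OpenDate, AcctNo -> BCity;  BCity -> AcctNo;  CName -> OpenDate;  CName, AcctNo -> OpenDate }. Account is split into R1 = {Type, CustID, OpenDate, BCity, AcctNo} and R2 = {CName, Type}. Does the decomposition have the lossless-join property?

No

Common attributes: R1 ∩ R2 = {Type}.
No dependency enlarges {Type}, so (Type)⁺ = {Type}.
The closure contains neither all of R1 = {Type, CustID, OpenDate, BCity, AcctNo} nor all of R2 = {CName, Type}, so the common attributes are not a superkey of either fragment. The join is lossy.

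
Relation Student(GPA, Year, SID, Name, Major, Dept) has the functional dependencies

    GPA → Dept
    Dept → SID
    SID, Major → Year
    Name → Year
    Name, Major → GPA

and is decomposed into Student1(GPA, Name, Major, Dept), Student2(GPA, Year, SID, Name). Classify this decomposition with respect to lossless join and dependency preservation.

Lossless test: (GPA, Name)⁺ = {GPA, Year, SID, Name, Dept}, which contains all of one fragment — lossless.
Dependency preservation: the restricted closure of {Dept} across the fragments never reaches {SID}, so Dept → SID cannot be enforced without a join — not preserved.

lossless but not dependency-preserving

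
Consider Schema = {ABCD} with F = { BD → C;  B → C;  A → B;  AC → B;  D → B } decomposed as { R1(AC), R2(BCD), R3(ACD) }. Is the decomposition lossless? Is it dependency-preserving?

Lossless test (chase): Rows 1 and 3 agree on A; apply A→B and equate their B entries. Rows 2 and 3 agree on D; apply D→B and equate their B entries. Row 3 is now all distinguished symbols — the join is lossless.
Dependency preservation: the restricted closure of {A} across the fragments never reaches {B}, so A → B cannot be enforced without a join — not preserved.

lossless but not dependency-preserving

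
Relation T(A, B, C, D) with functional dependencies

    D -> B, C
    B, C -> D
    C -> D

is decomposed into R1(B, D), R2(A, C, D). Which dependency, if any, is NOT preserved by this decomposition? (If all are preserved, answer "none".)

none

D → B, C: restricted closure across fragments reaches B, C.
B, C → D: restricted closure across fragments reaches D.
C → D lies within R2.
Every dependency is enforceable on the fragments, so the decomposition is dependency-preserving.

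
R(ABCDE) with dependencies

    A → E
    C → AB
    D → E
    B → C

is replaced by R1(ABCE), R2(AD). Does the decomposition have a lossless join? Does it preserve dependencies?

lossy and not dependency-preserving

Lossless test: (A)⁺ = {AE}, which is a superkey of neither fragment — lossy.
Dependency preservation: the restricted closure of {D} across the fragments never reaches {E}, so D → E cannot be enforced without a join — not preserved.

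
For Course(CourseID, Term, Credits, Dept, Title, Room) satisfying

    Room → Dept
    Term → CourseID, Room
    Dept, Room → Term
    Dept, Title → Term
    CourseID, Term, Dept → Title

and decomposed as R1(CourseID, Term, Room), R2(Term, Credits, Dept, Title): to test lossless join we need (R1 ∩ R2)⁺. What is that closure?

CourseID, Term, Dept, Title, Room

R1 ∩ R2 = {Term}.
Term → CourseID, Room applies, adding CourseID, Room
Room → Dept applies, adding Dept
CourseID, Term, Dept → Title applies, adding Title
Closure: {CourseID, Term, Dept, Title, Room}.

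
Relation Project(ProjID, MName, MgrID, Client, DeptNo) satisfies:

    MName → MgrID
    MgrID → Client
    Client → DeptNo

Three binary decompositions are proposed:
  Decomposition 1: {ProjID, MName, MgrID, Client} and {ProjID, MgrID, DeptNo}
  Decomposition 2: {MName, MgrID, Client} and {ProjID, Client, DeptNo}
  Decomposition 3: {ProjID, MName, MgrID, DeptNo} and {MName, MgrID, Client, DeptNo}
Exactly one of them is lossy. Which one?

Decomposition 1: common = {ProjID, MgrID}, closure = {ProjID, MgrID, Client, DeptNo} → lossless.
Decomposition 2: common = {Client}, closure = {Client, DeptNo} → lossy.
Decomposition 3: common = {MName, MgrID, DeptNo}, closure = {MName, MgrID, Client, DeptNo} → lossless.

Decomposition 2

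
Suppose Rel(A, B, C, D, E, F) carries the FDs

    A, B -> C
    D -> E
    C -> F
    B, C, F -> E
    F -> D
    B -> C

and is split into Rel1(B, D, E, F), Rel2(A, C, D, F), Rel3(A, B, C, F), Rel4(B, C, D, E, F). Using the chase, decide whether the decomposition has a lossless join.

Yes

Chase test. Columns are A, B, C, D, E, F; row i has aⱼ where attribute j ∈ Reli, else bᵢⱼ.
Initial tableau (one row per fragment):
  row 1: b11 a2 b13 a4 a5 a6
  row 2: a1 b22 a3 a4 b25 a6
  row 3: a1 a2 a3 b34 b35 a6
  row 4: b41 a2 a3 a4 a5 a6
Rows 1 and 2 agree on D; apply D→E and equate their E entries.
Rows 3 and 4 agree on B, C, F; apply B, C, F→E and equate their E entries.
Rows 1 and 3 agree on F; apply F→D and equate their D entries.
Rows 1 and 3 agree on B; apply B→C and equate their C entries.
Row 3 is now all distinguished symbols — the join is lossless.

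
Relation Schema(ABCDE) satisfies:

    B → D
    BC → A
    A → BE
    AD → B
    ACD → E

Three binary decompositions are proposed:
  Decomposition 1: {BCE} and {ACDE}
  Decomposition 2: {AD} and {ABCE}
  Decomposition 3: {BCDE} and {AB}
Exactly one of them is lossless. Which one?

Decomposition 1: common = {CE}, closure = {CE} → lossy.
Decomposition 2: common = {A}, closure = {ABDE} → lossless.
Decomposition 3: common = {B}, closure = {BD} → lossy.

Decomposition 2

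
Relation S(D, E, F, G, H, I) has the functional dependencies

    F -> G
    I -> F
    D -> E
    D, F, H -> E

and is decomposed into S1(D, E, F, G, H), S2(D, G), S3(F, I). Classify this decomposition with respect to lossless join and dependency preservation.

lossy but dependency-preserving

Lossless test (chase): Rows 1 and 3 agree on F; apply F→G and equate their G entries. Rows 1 and 2 agree on D; apply D→E and equate their E entries. No row becomes fully distinguished — the join is lossy.
Dependency preservation: every FD's attributes lie within a single fragment, so each can be enforced locally — preserved.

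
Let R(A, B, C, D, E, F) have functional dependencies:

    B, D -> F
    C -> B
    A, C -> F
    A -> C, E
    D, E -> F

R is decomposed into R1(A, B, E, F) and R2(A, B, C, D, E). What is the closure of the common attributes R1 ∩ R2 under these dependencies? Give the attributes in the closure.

A, B, C, E, F

R1 ∩ R2 = {A, B, E}.
A → C, E applies, adding C
A, C → F applies, adding F
Closure: {A, B, C, E, F}.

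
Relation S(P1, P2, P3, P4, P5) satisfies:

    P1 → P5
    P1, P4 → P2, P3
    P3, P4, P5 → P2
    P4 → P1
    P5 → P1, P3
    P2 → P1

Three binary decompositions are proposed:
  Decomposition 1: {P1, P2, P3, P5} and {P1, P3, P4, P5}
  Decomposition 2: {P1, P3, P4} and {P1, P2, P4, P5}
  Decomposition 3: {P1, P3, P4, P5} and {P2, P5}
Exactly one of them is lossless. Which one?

Decomposition 2

Decomposition 1: common = {P1, P3, P5}, closure = {P1, P3, P5} → lossy.
Decomposition 2: common = {P1, P4}, closure = {P1, P2, P3, P4, P5} → lossless.
Decomposition 3: common = {P5}, closure = {P1, P3, P5} → lossy.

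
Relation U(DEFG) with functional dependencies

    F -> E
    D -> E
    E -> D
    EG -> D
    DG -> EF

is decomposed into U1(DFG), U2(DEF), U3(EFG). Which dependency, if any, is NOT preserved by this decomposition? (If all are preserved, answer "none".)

F → E lies within U2.
D → E lies within U2.
E → D lies within U2.
EG → D: restricted closure across fragments reaches D.
DG → EF: restricted closure across fragments reaches EF.
Every dependency is enforceable on the fragments, so the decomposition is dependency-preserving.

none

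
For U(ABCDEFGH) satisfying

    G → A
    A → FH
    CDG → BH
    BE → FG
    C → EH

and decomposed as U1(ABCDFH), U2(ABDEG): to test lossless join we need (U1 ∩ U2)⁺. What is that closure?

ABDFH

U1 ∩ U2 = {ABD}.
A → FH applies, adding FH
Closure: {ABDFH}.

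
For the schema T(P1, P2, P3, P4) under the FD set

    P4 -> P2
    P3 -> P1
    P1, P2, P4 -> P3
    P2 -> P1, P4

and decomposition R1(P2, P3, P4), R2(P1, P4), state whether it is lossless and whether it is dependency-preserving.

lossless but not dependency-preserving

Lossless test: (P4)⁺ = {P1, P2, P3, P4}, which contains all of one fragment — lossless.
Dependency preservation: the restricted closure of {P3} across the fragments never reaches {P1}, so P3 → P1 cannot be enforced without a join — not preserved.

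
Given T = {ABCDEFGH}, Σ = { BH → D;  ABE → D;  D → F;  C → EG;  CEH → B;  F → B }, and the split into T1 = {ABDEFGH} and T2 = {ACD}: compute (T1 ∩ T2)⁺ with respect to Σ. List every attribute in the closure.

T1 ∩ T2 = {AD}.
D → F applies, adding F
F → B applies, adding B
Closure: {ABDF}.

ABDF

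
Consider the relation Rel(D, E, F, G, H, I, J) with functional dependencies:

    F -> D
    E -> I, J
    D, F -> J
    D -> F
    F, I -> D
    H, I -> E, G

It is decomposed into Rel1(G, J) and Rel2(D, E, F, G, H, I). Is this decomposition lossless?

No

Common attributes: Rel1 ∩ Rel2 = {G}.
No dependency enlarges {G}, so (G)⁺ = {G}.
The closure contains neither all of Rel1 = {G, J} nor all of Rel2 = {D, E, F, G, H, I}, so the common attributes are not a superkey of either fragment. The join is lossy.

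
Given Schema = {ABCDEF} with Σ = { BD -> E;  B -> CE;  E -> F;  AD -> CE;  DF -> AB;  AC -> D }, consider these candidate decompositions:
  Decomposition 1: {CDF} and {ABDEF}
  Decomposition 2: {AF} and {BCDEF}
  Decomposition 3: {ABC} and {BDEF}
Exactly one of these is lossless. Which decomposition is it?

Decomposition 1: common = {DF}, closure = {ABCDEF} → lossless.
Decomposition 2: common = {F}, closure = {F} → lossy.
Decomposition 3: common = {B}, closure = {BCEF} → lossy.

Decomposition 1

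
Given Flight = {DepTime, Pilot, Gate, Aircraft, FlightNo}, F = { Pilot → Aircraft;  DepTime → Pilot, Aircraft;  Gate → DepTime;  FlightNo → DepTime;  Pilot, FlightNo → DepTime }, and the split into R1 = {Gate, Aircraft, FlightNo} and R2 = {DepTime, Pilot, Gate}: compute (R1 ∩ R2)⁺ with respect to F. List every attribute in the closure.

R1 ∩ R2 = {Gate}.
Gate → DepTime applies, adding DepTime
DepTime → Pilot, Aircraft applies, adding Pilot, Aircraft
Closure: {DepTime, Pilot, Gate, Aircraft}.

DepTime, Pilot, Gate, Aircraft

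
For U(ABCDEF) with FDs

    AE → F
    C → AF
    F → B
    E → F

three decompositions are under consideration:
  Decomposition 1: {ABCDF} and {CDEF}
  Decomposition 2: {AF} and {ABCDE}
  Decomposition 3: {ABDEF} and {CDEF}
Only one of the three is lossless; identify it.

Decomposition 1

Decomposition 1: common = {CDF}, closure = {ABCDF} → lossless.
Decomposition 2: common = {A}, closure = {A} → lossy.
Decomposition 3: common = {DEF}, closure = {BDEF} → lossy.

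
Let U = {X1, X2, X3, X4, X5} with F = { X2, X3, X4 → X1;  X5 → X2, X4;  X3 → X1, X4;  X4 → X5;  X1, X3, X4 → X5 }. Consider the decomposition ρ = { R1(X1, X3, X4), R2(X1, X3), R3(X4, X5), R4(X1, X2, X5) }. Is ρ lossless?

Chase test. Columns are X1, X2, X3, X4, X5; row i has aⱼ where attribute j ∈ Ri, else bᵢⱼ.
Initial tableau (one row per fragment):
  row 1: a1 b12 a3 a4 b15
  row 2: a1 b22 a3 b24 b25
  row 3: b31 b32 b33 a4 a5
  row 4: a1 a2 b43 b44 a5
Rows 3 and 4 agree on X5; apply X5→X2, X4 and equate their X2, X4 entries.
Rows 1 and 2 agree on X3; apply X3→X1, X4 and equate their X1, X4 entries.
Rows 1 and 2 agree on X4; apply X4→X5 and equate their X5 entries.
Rows 1 and 3 agree on X4; apply X4→X5 and equate their X5 entries.
Rows 1 and 2 agree on X5; apply X5→X2, X4 and equate their X2, X4 entries.
Rows 1 and 3 agree on X5; apply X5→X2, X4 and equate their X2, X4 entries.
Row 1 is now all distinguished symbols — the join is lossless.

Yes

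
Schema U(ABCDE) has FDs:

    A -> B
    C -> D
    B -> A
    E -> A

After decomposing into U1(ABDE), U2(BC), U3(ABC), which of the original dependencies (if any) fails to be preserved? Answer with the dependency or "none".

Check C → D: no single fragment contains all of {CD}, and the restricted closure of {C} across the fragments never reaches {D}.
A → B is preserved.
B → A is preserved.
E → A is preserved.

C -> D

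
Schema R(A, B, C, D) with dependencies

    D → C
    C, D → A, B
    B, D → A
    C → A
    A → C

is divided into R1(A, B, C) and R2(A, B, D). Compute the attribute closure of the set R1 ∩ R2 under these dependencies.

R1 ∩ R2 = {A, B}.
A → C applies, adding C
Closure: {A, B, C}.

A, B, C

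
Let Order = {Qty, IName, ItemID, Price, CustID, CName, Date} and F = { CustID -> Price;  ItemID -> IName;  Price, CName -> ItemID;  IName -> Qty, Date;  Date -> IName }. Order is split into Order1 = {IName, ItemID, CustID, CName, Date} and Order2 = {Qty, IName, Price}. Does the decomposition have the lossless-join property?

No

Common attributes: Order1 ∩ Order2 = {IName}.
Closure of {IName}: IName → Qty, Date applies, adding Qty, Date. So (IName)⁺ = {Qty, IName, Date}.
The closure contains neither all of Order1 = {IName, ItemID, CustID, CName, Date} nor all of Order2 = {Qty, IName, Price}, so the common attributes are not a superkey of either fragment. The join is lossy.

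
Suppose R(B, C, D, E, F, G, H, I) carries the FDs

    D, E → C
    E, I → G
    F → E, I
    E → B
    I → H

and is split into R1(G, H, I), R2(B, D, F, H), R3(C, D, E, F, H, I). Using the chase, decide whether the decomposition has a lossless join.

Chase test. Columns are B, C, D, E, F, G, H, I; row i has aⱼ where attribute j ∈ Ri, else bᵢⱼ.
Initial tableau (one row per fragment):
  row 1: b11 b12 b13 b14 b15 a6 a7 a8
  row 2: a1 b22 a3 b24 a5 b26 a7 b28
  row 3: b31 a2 a3 a4 a5 b36 a7 a8
Rows 2 and 3 agree on F; apply F→E, I and equate their E, I entries.
Rows 2 and 3 agree on E; apply E→B and equate their B entries.
Rows 2 and 3 agree on D, E; apply D, E→C and equate their C entries.
Rows 2 and 3 agree on E, I; apply E, I→G and equate their G entries.
No row becomes fully distinguished — the join is lossy.

No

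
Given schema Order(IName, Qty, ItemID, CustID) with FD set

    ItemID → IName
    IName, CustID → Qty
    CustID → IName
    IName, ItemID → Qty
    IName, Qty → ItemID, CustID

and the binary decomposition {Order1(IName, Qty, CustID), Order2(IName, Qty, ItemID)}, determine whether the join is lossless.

Common attributes: Order1 ∩ Order2 = {IName, Qty}.
Closure of {IName, Qty}: IName, Qty → ItemID, CustID applies, adding ItemID, CustID. So (IName, Qty)⁺ = {IName, Qty, ItemID, CustID}.
This closure contains every attribute of Order1, so Order1 ∩ Order2 → Order1. The join is lossless.

Yes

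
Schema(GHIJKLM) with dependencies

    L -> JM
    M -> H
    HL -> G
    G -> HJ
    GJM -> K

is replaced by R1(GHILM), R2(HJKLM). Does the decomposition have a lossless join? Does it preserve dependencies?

Lossless test: (HLM)⁺ = {GHJKLM}, which contains all of one fragment — lossless.
Dependency preservation: the restricted closure of {G} across the fragments never reaches {HJ}, so G → HJ cannot be enforced without a join — not preserved.

lossless but not dependency-preserving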